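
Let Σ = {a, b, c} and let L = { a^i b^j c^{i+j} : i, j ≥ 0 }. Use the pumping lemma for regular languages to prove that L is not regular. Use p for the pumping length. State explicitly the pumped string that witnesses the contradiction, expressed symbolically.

Toward a contradiction, assume L is regular with pumping length p.
Take w = a^p b^p c^{2p} ∈ L (with i=j=p, i+j=2p), |w| = 4p ≥ p.
The pumping lemma gives a decomposition w = xyz where |xy| ≤ p and y is nonempty.
The first p characters of w are a's, so xy (and hence y) consists only of a's. Write y = a^k, 1 ≤ k ≤ p.
Consider xy^2z = a^{p+k} b^p c^{2p}. Now the a- and b-counts sum to 2p+k, but the c-count is 2p ≠ 2p+k. So xy^2z ∉ L.
This contradicts the pumping lemma, so L is not regular.

a^{p+k} b^p c^{2p}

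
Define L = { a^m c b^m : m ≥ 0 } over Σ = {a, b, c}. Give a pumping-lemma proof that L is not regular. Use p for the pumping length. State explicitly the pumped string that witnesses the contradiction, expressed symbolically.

a^{p+k} c b^p

Toward a contradiction, assume L is regular with pumping length p.
Take w = a^p c b^p ∈ L with |w| = 2p+1 ≥ p.
The pumping lemma gives a decomposition w = xyz where |xy| ≤ p and |y| > 0.
Since the first p symbols of w are all a's and |xy| ≤ p, y lies entirely in the leading a-block: y = a^k for some k with 1 ≤ k ≤ p.
Pump with i = 2: xy^2z = a^{p+k} c b^p, which would require p+k = p. But k ≥ 1, so xy^2z ∉ L.
This contradicts the pumping lemma, so L is not regular.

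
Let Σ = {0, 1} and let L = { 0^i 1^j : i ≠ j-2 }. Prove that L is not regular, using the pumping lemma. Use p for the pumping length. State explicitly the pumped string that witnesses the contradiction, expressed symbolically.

Suppose for contradiction that L is regular, and let p be the pumping length.
Choose w = 0^p 1^{p+p!+2}. Since p ≠ (p+p!+2)-2 = p+p!, w ∈ L; and |w| ≥ p.
By the pumping lemma, w = xyz with |xy| ≤ p and y is nonempty.
The first p characters of w are 0's, so xy (and hence y) consists only of 0's. Write y = 0^k, 1 ≤ k ≤ p.
Since 1 ≤ k ≤ p, k divides p!; set t = 1 + p!/k. Then xy^t z has p + (p!/k)·k = p + p! copies of 0. Now the 0-count is p+p! and (1-count)-2 = (p+p!+2)-2 = p+p!, so i ≠ j-2 fails. So xy^t z = 0^{p+p!} 1^{p+p!+2} ∉ L.
Contradiction. Therefore L is not regular.

0^{p+p!} 1^{p+p!+2}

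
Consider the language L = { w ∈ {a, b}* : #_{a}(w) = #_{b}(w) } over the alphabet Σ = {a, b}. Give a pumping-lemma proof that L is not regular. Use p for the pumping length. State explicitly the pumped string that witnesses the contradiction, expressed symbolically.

Suppose for contradiction that L is regular, and let p be the pumping length.
Choose w = a^p b^p ∈ L with |w| = 2p ≥ p.
The pumping lemma gives a decomposition w = xyz where |xy| ≤ p and y is nonempty.
Because |xy| ≤ p and w begins with p copies of a, we have y = a^k with 1 ≤ k ≤ p.
Pump with i = 2: xy^2z = a^{p+k} b^p has p+k occurrences of a but only p of b. Since k ≥ 1 the counts differ, so xy^2z ∉ L.
Contradiction. Therefore L is not regular.

a^{p+k} b^p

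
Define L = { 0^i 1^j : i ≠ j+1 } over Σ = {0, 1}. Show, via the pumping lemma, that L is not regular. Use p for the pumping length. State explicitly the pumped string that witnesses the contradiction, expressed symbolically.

Assume L is regular; let p be its pumping constant.
Choose w = 0^p 1^{p+p!-1}. Since p ≠ (p+p!-1)+1 = p+p!, w ∈ L; and |w| ≥ p.
Write w = xyz as guaranteed by the lemma, with |xy| ≤ p and y is nonempty.
The first p characters of w are 0's, so xy (and hence y) consists only of 0's. Write y = 0^k, 1 ≤ k ≤ p.
Since 1 ≤ k ≤ p, k divides p!; set t = 1 + p!/k. Then xy^t z has p + (p!/k)·k = p + p! copies of 0. Now the 0-count is p+p! and (1-count)+1 = (p+p!-1)+1 = p+p!, so i ≠ j+1 fails. So xy^t z = 0^{p+p!} 1^{p+p!-1} ∉ L.
This is a contradiction; hence L is not regular.

0^{p+p!} 1^{p+p!-1}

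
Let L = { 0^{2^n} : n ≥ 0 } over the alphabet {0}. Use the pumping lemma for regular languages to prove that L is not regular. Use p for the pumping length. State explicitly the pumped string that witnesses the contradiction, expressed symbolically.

0^{2^p+k}

Assume L is regular. Let p be the pumping length given by the pumping lemma.
Take w = 0^{2^p} ∈ L with |w| = 2^p ≥ p.
The pumping lemma gives a decomposition w = xyz where |xy| ≤ p and |y| > 0.
Then y = 0^k for some k with 1 ≤ k ≤ p.
Pump with i = 2: xy^2z = 0^{2^p+k}. Since 1 ≤ k ≤ p < 2^p, we have 2^p < 2^p+k < 2^{p+1}, so 2^p+k is not a power of 2. So xy^2z ∉ L.
This contradicts the pumping lemma, so L is not regular.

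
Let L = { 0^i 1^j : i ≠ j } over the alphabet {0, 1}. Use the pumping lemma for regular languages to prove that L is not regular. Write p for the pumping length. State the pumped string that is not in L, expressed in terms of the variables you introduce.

0^{p+p!} 1^{p+p!}

Suppose for contradiction that L is regular, and let p be the pumping length.
Choose w = 0^p 1^{p+p!}. Since p ≠ p+p!, w ∈ L; and |w| ≥ p.
By the pumping lemma, w = xyz with |xy| ≤ p and y is nonempty.
Because |xy| ≤ p and w begins with p copies of 0, we have y = 0^k with 1 ≤ k ≤ p.
Since 1 ≤ k ≤ p, k divides p!; set t = 1 + p!/k. Then xy^t z has p + (p!/k)·k = p + p! copies of 0. Now the 0-count equals the 1-count, so i ≠ j fails. So xy^t z = 0^{p+p!} 1^{p+p!} ∉ L.
This contradicts the pumping lemma, so L is not regular.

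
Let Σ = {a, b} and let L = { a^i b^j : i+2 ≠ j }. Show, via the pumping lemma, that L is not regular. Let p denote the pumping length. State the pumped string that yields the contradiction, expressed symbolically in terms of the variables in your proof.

Assume L is regular. Let p be the pumping length given by the pumping lemma.
Choose w = a^p b^{p+p!+2}. Since p ≠ (p+p!+2)-2 = p+p!, w ∈ L; and |w| ≥ p.
The pumping lemma gives a decomposition w = xyz where |xy| ≤ p and |y| ≥ 1.
The first p characters of w are a's, so xy (and hence y) consists only of a's. Write y = a^k, 1 ≤ k ≤ p.
Since 1 ≤ k ≤ p, k divides p!; set t = 1 + p!/k. Then xy^t z has p + (p!/k)·k = p + p! copies of a. Now the a-count is p+p! and (b-count)-2 = (p+p!+2)-2 = p+p!, so i+2 ≠ j fails. So xy^t z = a^{p+p!} b^{p+p!+2} ∉ L.
This is a contradiction; hence L is not regular.

a^{p+p!} b^{p+p!+2}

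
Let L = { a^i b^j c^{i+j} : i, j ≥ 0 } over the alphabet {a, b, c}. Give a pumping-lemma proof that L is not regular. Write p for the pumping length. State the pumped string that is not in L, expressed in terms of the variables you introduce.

Toward a contradiction, assume L is regular with pumping length p.
Take w = a^p b^p c^{2p} ∈ L (with i=j=p, i+j=2p), |w| = 4p ≥ p.
The pumping lemma gives a decomposition w = xyz where |xy| ≤ p and y is nonempty.
Since the first p symbols of w are all a's and |xy| ≤ p, y lies entirely in the leading a-block: y = a^k for some k with 1 ≤ k ≤ p.
Consider xy^2z = a^{p+k} b^p c^{2p}. Now the a- and b-counts sum to 2p+k, but the c-count is 2p ≠ 2p+k. So xy^2z ∉ L.
This is a contradiction; hence L is not regular.

a^{p+k} b^p c^{2p}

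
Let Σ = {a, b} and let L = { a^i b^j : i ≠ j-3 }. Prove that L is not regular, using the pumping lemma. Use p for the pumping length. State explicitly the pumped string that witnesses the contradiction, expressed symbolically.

a^{p+p!} b^{p+p!+3}

Suppose for contradiction that L is regular, and let p be the pumping length.
Choose w = a^p b^{p+p!+3}. Since p ≠ (p+p!+3)-3 = p+p!, w ∈ L; and |w| ≥ p.
By the pumping lemma, w = xyz with |xy| ≤ p and |y| ≥ 1.
The first p characters of w are a's, so xy (and hence y) consists only of a's. Write y = a^k, 1 ≤ k ≤ p.
Since 1 ≤ k ≤ p, k divides p!; set t = 1 + p!/k. Then xy^t z has p + (p!/k)·k = p + p! copies of a. Now the a-count is p+p! and (b-count)-3 = (p+p!+3)-3 = p+p!, so i ≠ j-3 fails. So xy^t z = a^{p+p!} b^{p+p!+3} ∉ L.
Contradiction. Therefore L is not regular.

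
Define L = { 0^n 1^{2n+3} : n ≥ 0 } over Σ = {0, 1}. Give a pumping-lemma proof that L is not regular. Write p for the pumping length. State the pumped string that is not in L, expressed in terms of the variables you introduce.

0^{p+k} 1^{2p+3}

Assume L is regular; let p be its pumping constant.
Take w = 0^p 1^{2p+3}. Then w ∈ L and |w| = 3p+3 ≥ p.
The pumping lemma gives a decomposition w = xyz where |xy| ≤ p and y is nonempty.
Since the first p symbols of w are all 0's and |xy| ≤ p, y lies entirely in the leading 0-block: y = 0^k for some k with 1 ≤ k ≤ p.
Pump with i = 2: xy^2z = 0^{p+k} 1^{2p+3}. For this to lie in L we would need 2p+3 = 2(p+k)+3, which forces k = 0. But k ≥ 1, so xy^2z ∉ L.
This is a contradiction; hence L is not regular.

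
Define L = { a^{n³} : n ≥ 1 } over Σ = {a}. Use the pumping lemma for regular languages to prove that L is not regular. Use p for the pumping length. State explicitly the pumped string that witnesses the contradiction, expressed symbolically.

a^{p³+k}

Assume L is regular; let p be its pumping constant.
Take w = a^{p³} ∈ L with |w| = p³ ≥ p.
Write w = xyz as guaranteed by the lemma, with |xy| ≤ p and y is nonempty.
Then y = a^k for some k with 1 ≤ k ≤ p.
Pump with i = 2: xy^2z = a^{p³+k}. Since 1 ≤ k ≤ p, p³ < p³+k ≤ p³+p < p³+3p²+3p+1 = (p+1)³, so p³+k is not a perfect cube. So xy^2z ∉ L.
This is a contradiction; hence L is not regular.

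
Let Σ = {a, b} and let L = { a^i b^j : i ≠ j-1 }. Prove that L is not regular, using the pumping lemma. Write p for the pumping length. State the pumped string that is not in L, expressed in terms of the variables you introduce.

Assume L is regular; let p be its pumping constant.
Choose w = a^p b^{p+p!+1}. Since p ≠ (p+p!+1)-1 = p+p!, w ∈ L; and |w| ≥ p.
The pumping lemma gives a decomposition w = xyz where |xy| ≤ p and y is nonempty.
Because |xy| ≤ p and w begins with p copies of a, we have y = a^k with 1 ≤ k ≤ p.
Since 1 ≤ k ≤ p, k divides p!; set t = 1 + p!/k. Then xy^t z has p + (p!/k)·k = p + p! copies of a. Now the a-count is p+p! and (b-count)-1 = (p+p!+1)-1 = p+p!, so i ≠ j-1 fails. So xy^t z = a^{p+p!} b^{p+p!+1} ∉ L.
Contradiction. Therefore L is not regular.

a^{p+p!} b^{p+p!+1}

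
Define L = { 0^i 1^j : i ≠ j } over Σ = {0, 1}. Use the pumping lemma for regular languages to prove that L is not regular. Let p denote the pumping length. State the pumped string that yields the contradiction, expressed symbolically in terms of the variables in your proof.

0^{p+p!} 1^{p+p!}

Suppose for contradiction that L is regular, and let p be the pumping length.
Choose w = 0^p 1^{p+p!}. Since p ≠ p+p!, w ∈ L; and |w| ≥ p.
By the pumping lemma, w = xyz with |xy| ≤ p and |y| ≥ 1.
Because |xy| ≤ p and w begins with p copies of 0, we have y = 0^k with 1 ≤ k ≤ p.
Since 1 ≤ k ≤ p, k divides p!; set t = 1 + p!/k. Then xy^t z has p + (p!/k)·k = p + p! copies of 0. Now the 0-count equals the 1-count, so i ≠ j fails. So xy^t z = 0^{p+p!} 1^{p+p!} ∉ L.
This contradicts the pumping lemma, so L is not regular.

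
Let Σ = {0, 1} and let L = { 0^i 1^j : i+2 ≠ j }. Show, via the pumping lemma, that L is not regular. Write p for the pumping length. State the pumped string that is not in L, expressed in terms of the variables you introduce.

Toward a contradiction, assume L is regular with pumping length p.
Choose w = 0^p 1^{p+p!+2}. Since p ≠ (p+p!+2)-2 = p+p!, w ∈ L; and |w| ≥ p.
By the pumping lemma, w = xyz with |xy| ≤ p and |y| ≥ 1.
Because |xy| ≤ p and w begins with p copies of 0, we have y = 0^k with 1 ≤ k ≤ p.
Since 1 ≤ k ≤ p, k divides p!; set t = 1 + p!/k. Then xy^t z has p + (p!/k)·k = p + p! copies of 0. Now the 0-count is p+p! and (1-count)-2 = (p+p!+2)-2 = p+p!, so i+2 ≠ j fails. So xy^t z = 0^{p+p!} 1^{p+p!+2} ∉ L.
This contradicts the pumping lemma, so L is not regular.

0^{p+p!} 1^{p+p!+2}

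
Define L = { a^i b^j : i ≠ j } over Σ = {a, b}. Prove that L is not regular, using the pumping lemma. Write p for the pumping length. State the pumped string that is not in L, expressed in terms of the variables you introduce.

Suppose for contradiction that L is regular, and let p be the pumping length.
Choose w = a^p b^{p+p!}. Since p ≠ p+p!, w ∈ L; and |w| ≥ p.
By the pumping lemma, w = xyz with |xy| ≤ p and |y| ≥ 1.
Since the first p symbols of w are all a's and |xy| ≤ p, y lies entirely in the leading a-block: y = a^k for some k with 1 ≤ k ≤ p.
Since 1 ≤ k ≤ p, k divides p!; set t = 1 + p!/k. Then xy^t z has p + (p!/k)·k = p + p! copies of a. Now the a-count equals the b-count, so i ≠ j fails. So xy^t z = a^{p+p!} b^{p+p!} ∉ L.
This contradicts the pumping lemma, so L is not regular.

a^{p+p!} b^{p+p!}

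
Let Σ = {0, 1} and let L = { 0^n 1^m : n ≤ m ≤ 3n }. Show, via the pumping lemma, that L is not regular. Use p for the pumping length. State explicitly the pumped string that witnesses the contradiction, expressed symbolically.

Assume L is regular; let p be its pumping constant.
Take w = 0^p 1^p ∈ L (since p ≤ p ≤ 3p), with |w| = 2p ≥ p.
Write w = xyz as guaranteed by the lemma, with |xy| ≤ p and |y| ≥ 1.
The first p characters of w are 0's, so xy (and hence y) consists only of 0's. Write y = 0^k, 1 ≤ k ≤ p.
Pump with i = 2: xy^2z = 0^{p+k} 1^p. Now n = p+k > p = m, so the condition n ≤ m fails. Thus xy^2z ∉ L.
This is a contradiction; hence L is not regular.

0^{p+k} 1^p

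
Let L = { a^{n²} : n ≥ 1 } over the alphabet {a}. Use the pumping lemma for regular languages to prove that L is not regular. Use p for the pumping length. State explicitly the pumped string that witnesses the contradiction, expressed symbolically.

Suppose for contradiction that L is regular, and let p be the pumping length.
Take w = a^{p²} ∈ L with |w| = p² ≥ p.
Write w = xyz as guaranteed by the lemma, with |xy| ≤ p and |y| > 0.
Then y = a^k for some k with 1 ≤ k ≤ p.
Pump with i = 2: xy^2z = a^{p²+k}. Since 1 ≤ k ≤ p, p² < p²+k ≤ p²+p < (p+1)², so p²+k lies strictly between consecutive squares and is not a perfect square. So xy^2z ∉ L.
Contradiction. Therefore L is not regular.

a^{p²+k}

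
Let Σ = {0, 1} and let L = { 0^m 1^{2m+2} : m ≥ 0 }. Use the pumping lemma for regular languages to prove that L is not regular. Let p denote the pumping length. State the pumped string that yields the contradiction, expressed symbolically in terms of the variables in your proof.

Assume L is regular; let p be its pumping constant.
Take w = 0^p 1^{2p+2}. Then w ∈ L and |w| = 3p+2 ≥ p.
By the pumping lemma, w = xyz with |xy| ≤ p and |y| > 0.
The first p characters of w are 0's, so xy (and hence y) consists only of 0's. Write y = 0^k, 1 ≤ k ≤ p.
Pump with i = 2: xy^2z = 0^{p+k} 1^{2p+2}. For this to lie in L we would need 2p+2 = 2(p+k)+2, which forces k = 0. But k ≥ 1, so xy^2z ∉ L.
Contradiction. Therefore L is not regular.

0^{p+k} 1^{2p+2}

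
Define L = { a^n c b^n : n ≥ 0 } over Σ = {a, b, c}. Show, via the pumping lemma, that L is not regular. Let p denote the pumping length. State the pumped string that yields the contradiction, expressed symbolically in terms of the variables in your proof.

Suppose for contradiction that L is regular, and let p be the pumping length.
Take w = a^p c b^p ∈ L with |w| = 2p+1 ≥ p.
By the pumping lemma, w = xyz with |xy| ≤ p and |y| > 0.
Since the first p symbols of w are all a's and |xy| ≤ p, y lies entirely in the leading a-block: y = a^k for some k with 1 ≤ k ≤ p.
Pump with i = 2: xy^2z = a^{p+k} c b^p, which would require p+k = p. But k ≥ 1, so xy^2z ∉ L.
Contradiction. Therefore L is not regular.

a^{p+k} c b^p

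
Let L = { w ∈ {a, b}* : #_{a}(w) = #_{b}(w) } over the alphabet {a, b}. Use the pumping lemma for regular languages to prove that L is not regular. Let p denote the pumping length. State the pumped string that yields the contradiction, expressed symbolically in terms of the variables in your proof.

Toward a contradiction, assume L is regular with pumping length p.
Choose w = a^p b^p ∈ L with |w| = 2p ≥ p.
The pumping lemma gives a decomposition w = xyz where |xy| ≤ p and |y| > 0.
The first p characters of w are a's, so xy (and hence y) consists only of a's. Write y = a^k, 1 ≤ k ≤ p.
Pump with i = 2: xy^2z = a^{p+k} b^p has p+k occurrences of a but only p of b. Since k ≥ 1 the counts differ, so xy^2z ∉ L.
Contradiction. Therefore L is not regular.

a^{p+k} b^p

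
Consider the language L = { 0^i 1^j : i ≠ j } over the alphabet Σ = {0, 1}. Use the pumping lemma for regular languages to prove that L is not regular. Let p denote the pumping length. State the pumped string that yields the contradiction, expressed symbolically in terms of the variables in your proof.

0^{p+p!} 1^{p+p!}

Assume L is regular. Let p be the pumping length given by the pumping lemma.
Choose w = 0^p 1^{p+p!}. Since p ≠ p+p!, w ∈ L; and |w| ≥ p.
Write w = xyz as guaranteed by the lemma, with |xy| ≤ p and y is nonempty.
Since the first p symbols of w are all 0's and |xy| ≤ p, y lies entirely in the leading 0-block: y = 0^k for some k with 1 ≤ k ≤ p.
Since 1 ≤ k ≤ p, k divides p!; set t = 1 + p!/k. Then xy^t z has p + (p!/k)·k = p + p! copies of 0. Now the 0-count equals the 1-count, so i ≠ j fails. So xy^t z = 0^{p+p!} 1^{p+p!} ∉ L.
Contradiction. Therefore L is not regular.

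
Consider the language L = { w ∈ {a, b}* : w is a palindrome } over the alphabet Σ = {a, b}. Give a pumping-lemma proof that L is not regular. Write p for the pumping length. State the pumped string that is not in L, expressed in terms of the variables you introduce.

Toward a contradiction, assume L is regular with pumping length p.
Take w = a^p b a^p, a palindrome of length 2p+1 ≥ p.
The pumping lemma gives a decomposition w = xyz where |xy| ≤ p and |y| ≥ 1.
Because |xy| ≤ p and w begins with p copies of a, we have y = a^k with 1 ≤ k ≤ p.
Pump with i = 2: xy^2z = a^{p+k} b a^p. Its reverse is a^p b a^{p+k}, which differs from xy^2z since k ≥ 1. So xy^2z is not a palindrome and xy^2z ∉ L.
This contradicts the pumping lemma, so L is not regular.

a^{p+k} b a^p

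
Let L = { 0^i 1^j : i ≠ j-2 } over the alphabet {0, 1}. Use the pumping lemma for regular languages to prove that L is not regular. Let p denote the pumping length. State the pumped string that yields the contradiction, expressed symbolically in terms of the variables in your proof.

0^{p+p!} 1^{p+p!+2}

Suppose for contradiction that L is regular, and let p be the pumping length.
Choose w = 0^p 1^{p+p!+2}. Since p ≠ (p+p!+2)-2 = p+p!, w ∈ L; and |w| ≥ p.
The pumping lemma gives a decomposition w = xyz where |xy| ≤ p and y is nonempty.
Because |xy| ≤ p and w begins with p copies of 0, we have y = 0^k with 1 ≤ k ≤ p.
Since 1 ≤ k ≤ p, k divides p!; set t = 1 + p!/k. Then xy^t z has p + (p!/k)·k = p + p! copies of 0. Now the 0-count is p+p! and (1-count)-2 = (p+p!+2)-2 = p+p!, so i ≠ j-2 fails. So xy^t z = 0^{p+p!} 1^{p+p!+2} ∉ L.
This is a contradiction; hence L is not regular.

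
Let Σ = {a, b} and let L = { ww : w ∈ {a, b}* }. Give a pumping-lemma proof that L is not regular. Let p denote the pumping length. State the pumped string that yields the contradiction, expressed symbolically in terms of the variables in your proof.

Assume L is regular. Let p be the pumping length given by the pumping lemma.
Take w = a^p b^p a^p b^p = uu where u = a^pb^p; then w ∈ L and |w| = 4p ≥ p.
By the pumping lemma, w = xyz with |xy| ≤ p and |y| > 0.
Because |xy| ≤ p and w begins with p copies of a, we have y = a^k with 1 ≤ k ≤ p.
Pump with i = 2: xy^2z = a^{p+k} b^p a^p b^p, of length 4p+k. Suppose this equals vv. The string starts with a and ends with b, so v does too; thus the boundary between the two copies of v is a b→a transition. There is exactly one such transition, at position 2p+k, so |v| = 2p+k and |vv| = 4p+2k ≠ 4p+k since k ≥ 1. So xy^2z ∉ L.
Contradiction. Therefore L is not regular.

a^{p+k} b^p a^p b^p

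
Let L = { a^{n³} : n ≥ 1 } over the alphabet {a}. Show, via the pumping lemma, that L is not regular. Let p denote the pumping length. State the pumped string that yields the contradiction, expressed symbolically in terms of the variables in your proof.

a^{p³+k}

Assume L is regular; let p be its pumping constant.
Take w = a^{p³} ∈ L with |w| = p³ ≥ p.
By the pumping lemma, w = xyz with |xy| ≤ p and y is nonempty.
Then y = a^k for some k with 1 ≤ k ≤ p.
Pump with i = 2: xy^2z = a^{p³+k}. Since 1 ≤ k ≤ p, p³ < p³+k ≤ p³+p < p³+3p²+3p+1 = (p+1)³, so p³+k is not a perfect cube. So xy^2z ∉ L.
Contradiction. Therefore L is not regular.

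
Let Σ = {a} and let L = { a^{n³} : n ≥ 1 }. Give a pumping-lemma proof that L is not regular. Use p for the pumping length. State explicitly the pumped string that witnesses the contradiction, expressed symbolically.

Suppose for contradiction that L is regular, and let p be the pumping length.
Take w = a^{p³} ∈ L with |w| = p³ ≥ p.
The pumping lemma gives a decomposition w = xyz where |xy| ≤ p and |y| ≥ 1.
Then y = a^k for some k with 1 ≤ k ≤ p.
Pump with i = 2: xy^2z = a^{p³+k}. Since 1 ≤ k ≤ p, p³ < p³+k ≤ p³+p < p³+3p²+3p+1 = (p+1)³, so p³+k is not a perfect cube. So xy^2z ∉ L.
This contradicts the pumping lemma, so L is not regular.

a^{p³+k}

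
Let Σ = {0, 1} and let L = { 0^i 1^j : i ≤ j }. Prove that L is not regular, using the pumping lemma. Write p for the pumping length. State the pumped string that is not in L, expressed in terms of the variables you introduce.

Assume L is regular; let p be its pumping constant.
Choose w = 0^p 1^p ∈ L, with |w| = 2p ≥ p.
By the pumping lemma, w = xyz with |xy| ≤ p and |y| ≥ 1.
Because |xy| ≤ p and w begins with p copies of 0, we have y = 0^k with 1 ≤ k ≤ p.
Consider xy^2z = 0^{p+k} 1^p. Since k ≥ 1, the 0-count p+k exceeds the 1-count p, so i ≤ j fails; thus xy^2z ∉ L.
This is a contradiction; hence L is not regular.

0^{p+k} 1^p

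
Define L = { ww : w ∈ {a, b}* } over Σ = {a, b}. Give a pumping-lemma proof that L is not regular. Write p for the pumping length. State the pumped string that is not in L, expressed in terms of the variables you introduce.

Suppose for contradiction that L is regular, and let p be the pumping length.
Take w = a^p b^p a^p b^p = uu where u = a^pb^p; then w ∈ L and |w| = 4p ≥ p.
By the pumping lemma, w = xyz with |xy| ≤ p and y is nonempty.
Since the first p symbols of w are all a's and |xy| ≤ p, y lies entirely in the leading a-block: y = a^k for some k with 1 ≤ k ≤ p.
Pump with i = 2: xy^2z = a^{p+k} b^p a^p b^p, of length 4p+k. Suppose this equals vv. The string starts with a and ends with b, so v does too; thus the boundary between the two copies of v is a b→a transition. There is exactly one such transition, at position 2p+k, so |v| = 2p+k and |vv| = 4p+2k ≠ 4p+k since k ≥ 1. So xy^2z ∉ L.
Contradiction. Therefore L is not regular.

a^{p+k} b^p a^p b^p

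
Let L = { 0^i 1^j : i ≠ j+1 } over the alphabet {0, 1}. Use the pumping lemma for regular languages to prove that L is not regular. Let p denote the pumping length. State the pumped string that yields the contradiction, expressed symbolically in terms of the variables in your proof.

0^{p+p!} 1^{p+p!-1}

Assume L is regular; let p be its pumping constant.
Choose w = 0^p 1^{p+p!-1}. Since p ≠ (p+p!-1)+1 = p+p!, w ∈ L; and |w| ≥ p.
By the pumping lemma, w = xyz with |xy| ≤ p and |y| ≥ 1.
Since the first p symbols of w are all 0's and |xy| ≤ p, y lies entirely in the leading 0-block: y = 0^k for some k with 1 ≤ k ≤ p.
Since 1 ≤ k ≤ p, k divides p!; set t = 1 + p!/k. Then xy^t z has p + (p!/k)·k = p + p! copies of 0. Now the 0-count is p+p! and (1-count)+1 = (p+p!-1)+1 = p+p!, so i ≠ j+1 fails. So xy^t z = 0^{p+p!} 1^{p+p!-1} ∉ L.
This is a contradiction; hence L is not regular.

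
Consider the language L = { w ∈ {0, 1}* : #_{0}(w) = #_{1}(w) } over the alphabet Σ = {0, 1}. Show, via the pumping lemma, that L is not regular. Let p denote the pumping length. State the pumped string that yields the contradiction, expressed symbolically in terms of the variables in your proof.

0^{p+k} 1^p

Toward a contradiction, assume L is regular with pumping length p.
Choose w = 0^p 1^p ∈ L with |w| = 2p ≥ p.
Write w = xyz as guaranteed by the lemma, with |xy| ≤ p and y is nonempty.
Because |xy| ≤ p and w begins with p copies of 0, we have y = 0^k with 1 ≤ k ≤ p.
Pump with i = 2: xy^2z = 0^{p+k} 1^p has p+k occurrences of 0 but only p of 1. Since k ≥ 1 the counts differ, so xy^2z ∉ L.
This contradicts the pumping lemma, so L is not regular.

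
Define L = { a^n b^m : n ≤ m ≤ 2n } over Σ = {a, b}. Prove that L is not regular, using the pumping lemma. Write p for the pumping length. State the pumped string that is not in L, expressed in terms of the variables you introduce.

Assume L is regular. Let p be the pumping length given by the pumping lemma.
Take w = a^p b^p ∈ L (since p ≤ p ≤ 2p), with |w| = 2p ≥ p.
Write w = xyz as guaranteed by the lemma, with |xy| ≤ p and |y| ≥ 1.
The first p characters of w are a's, so xy (and hence y) consists only of a's. Write y = a^k, 1 ≤ k ≤ p.
Pump with i = 2: xy^2z = a^{p+k} b^p. Now n = p+k > p = m, so the condition n ≤ m fails. Thus xy^2z ∉ L.
Contradiction. Therefore L is not regular.

a^{p+k} b^p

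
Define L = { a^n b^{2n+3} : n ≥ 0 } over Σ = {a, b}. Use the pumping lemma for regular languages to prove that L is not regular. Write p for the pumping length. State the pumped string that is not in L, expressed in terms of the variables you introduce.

a^{p+k} b^{2p+3}

Assume L is regular. Let p be the pumping length given by the pumping lemma.
Let w = a^p b^{2p+3} ∈ L; note |w| = 3p+3 ≥ p.
Write w = xyz as guaranteed by the lemma, with |xy| ≤ p and |y| > 0.
Because |xy| ≤ p and w begins with p copies of a, we have y = a^k with 1 ≤ k ≤ p.
Pump with i = 2: xy^2z = a^{p+k} b^{2p+3}. For this to lie in L we would need 2p+3 = 2(p+k)+3, which forces k = 0. But k ≥ 1, so xy^2z ∉ L.
This is a contradiction; hence L is not regular.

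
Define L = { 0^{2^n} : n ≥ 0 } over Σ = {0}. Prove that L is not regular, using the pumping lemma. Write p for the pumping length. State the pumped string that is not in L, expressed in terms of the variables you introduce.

Suppose for contradiction that L is regular, and let p be the pumping length.
Take w = 0^{2^p} ∈ L with |w| = 2^p ≥ p.
By the pumping lemma, w = xyz with |xy| ≤ p and |y| > 0.
Then y = 0^k for some k with 1 ≤ k ≤ p.
Pump with i = 2: xy^2z = 0^{2^p+k}. Since 1 ≤ k ≤ p < 2^p, we have 2^p < 2^p+k < 2^{p+1}, so 2^p+k is not a power of 2. So xy^2z ∉ L.
This is a contradiction; hence L is not regular.

0^{2^p+k}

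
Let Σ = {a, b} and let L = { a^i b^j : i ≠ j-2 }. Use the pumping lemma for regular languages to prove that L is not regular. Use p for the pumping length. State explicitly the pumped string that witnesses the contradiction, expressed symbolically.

a^{p+p!} b^{p+p!+2}

Suppose for contradiction that L is regular, and let p be the pumping length.
Choose w = a^p b^{p+p!+2}. Since p ≠ (p+p!+2)-2 = p+p!, w ∈ L; and |w| ≥ p.
The pumping lemma gives a decomposition w = xyz where |xy| ≤ p and |y| ≥ 1.
Because |xy| ≤ p and w begins with p copies of a, we have y = a^k with 1 ≤ k ≤ p.
Since 1 ≤ k ≤ p, k divides p!; set t = 1 + p!/k. Then xy^t z has p + (p!/k)·k = p + p! copies of a. Now the a-count is p+p! and (b-count)-2 = (p+p!+2)-2 = p+p!, so i ≠ j-2 fails. So xy^t z = a^{p+p!} b^{p+p!+2} ∉ L.
This contradicts the pumping lemma, so L is not regular.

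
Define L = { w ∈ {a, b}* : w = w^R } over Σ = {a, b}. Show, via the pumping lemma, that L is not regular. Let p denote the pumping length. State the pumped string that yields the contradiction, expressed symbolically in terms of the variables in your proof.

Suppose for contradiction that L is regular, and let p be the pumping length.
Take w = a^p b a^p, a palindrome of length 2p+1 ≥ p.
The pumping lemma gives a decomposition w = xyz where |xy| ≤ p and y is nonempty.
Since the first p symbols of w are all a's and |xy| ≤ p, y lies entirely in the leading a-block: y = a^k for some k with 1 ≤ k ≤ p.
Pump with i = 2: xy^2z = a^{p+k} b a^p. Its reverse is a^p b a^{p+k}, which differs from xy^2z since k ≥ 1. So xy^2z is not a palindrome and xy^2z ∉ L.
This contradicts the pumping lemma, so L is not regular.

a^{p+k} b a^p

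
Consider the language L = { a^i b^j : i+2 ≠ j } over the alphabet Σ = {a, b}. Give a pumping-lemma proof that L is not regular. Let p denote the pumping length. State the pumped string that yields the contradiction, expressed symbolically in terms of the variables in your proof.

a^{p+p!} b^{p+p!+2}

Suppose for contradiction that L is regular, and let p be the pumping length.
Choose w = a^p b^{p+p!+2}. Since p ≠ (p+p!+2)-2 = p+p!, w ∈ L; and |w| ≥ p.
By the pumping lemma, w = xyz with |xy| ≤ p and |y| ≥ 1.
The first p characters of w are a's, so xy (and hence y) consists only of a's. Write y = a^k, 1 ≤ k ≤ p.
Since 1 ≤ k ≤ p, k divides p!; set t = 1 + p!/k. Then xy^t z has p + (p!/k)·k = p + p! copies of a. Now the a-count is p+p! and (b-count)-2 = (p+p!+2)-2 = p+p!, so i+2 ≠ j fails. So xy^t z = a^{p+p!} b^{p+p!+2} ∉ L.
This is a contradiction; hence L is not regular.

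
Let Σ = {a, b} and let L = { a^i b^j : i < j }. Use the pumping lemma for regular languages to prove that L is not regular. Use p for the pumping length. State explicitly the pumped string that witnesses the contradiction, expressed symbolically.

a^{p+k} b^{p+1}

Assume L is regular; let p be its pumping constant.
Choose w = a^p b^{p+1} ∈ L, with |w| = 2p+1 ≥ p.
The pumping lemma gives a decomposition w = xyz where |xy| ≤ p and |y| > 0.
Because |xy| ≤ p and w begins with p copies of a, we have y = a^k with 1 ≤ k ≤ p.
Consider xy^2z = a^{p+k} b^{p+1}. Since k ≥ 1, the a-count p+k is at least p+1, so i < j fails; thus xy^2z ∉ L.
This is a contradiction; hence L is not regular.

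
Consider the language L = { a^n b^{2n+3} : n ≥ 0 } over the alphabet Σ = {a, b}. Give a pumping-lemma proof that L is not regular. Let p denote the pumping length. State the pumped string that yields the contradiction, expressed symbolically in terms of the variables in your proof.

a^{p+k} b^{2p+3}

Toward a contradiction, assume L is regular with pumping length p.
Take w = a^p b^{2p+3}. Then w ∈ L and |w| = 3p+3 ≥ p.
By the pumping lemma, w = xyz with |xy| ≤ p and y is nonempty.
Since the first p symbols of w are all a's and |xy| ≤ p, y lies entirely in the leading a-block: y = a^k for some k with 1 ≤ k ≤ p.
Pump with i = 2: xy^2z = a^{p+k} b^{2p+3}. For this to lie in L we would need 2p+3 = 2(p+k)+3, which forces k = 0. But k ≥ 1, so xy^2z ∉ L.
This is a contradiction; hence L is not regular.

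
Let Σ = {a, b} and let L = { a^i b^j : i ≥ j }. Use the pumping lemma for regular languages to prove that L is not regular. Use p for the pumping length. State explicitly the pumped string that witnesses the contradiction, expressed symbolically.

Suppose for contradiction that L is regular, and let p be the pumping length.
Choose w = a^p b^p ∈ L, with |w| = 2p ≥ p.
Write w = xyz as guaranteed by the lemma, with |xy| ≤ p and |y| ≥ 1.
The first p characters of w are a's, so xy (and hence y) consists only of a's. Write y = a^k, 1 ≤ k ≤ p.
Consider xy^0z = xz = a^{p-k} b^p. Since k ≥ 1, the a-count p-k is less than p, so i ≥ j fails; thus xz ∉ L.
This is a contradiction; hence L is not regular.

a^{p-k} b^p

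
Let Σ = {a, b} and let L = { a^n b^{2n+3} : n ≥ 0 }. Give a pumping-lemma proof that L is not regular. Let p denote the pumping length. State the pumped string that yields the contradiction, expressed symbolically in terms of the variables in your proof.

a^{p+k} b^{2p+3}

Assume L is regular; let p be its pumping constant.
Let w = a^p b^{2p+3} ∈ L; note |w| = 3p+3 ≥ p.
By the pumping lemma, w = xyz with |xy| ≤ p and |y| ≥ 1.
Because |xy| ≤ p and w begins with p copies of a, we have y = a^k with 1 ≤ k ≤ p.
Pump with i = 2: xy^2z = a^{p+k} b^{2p+3}. For this to lie in L we would need 2p+3 = 2(p+k)+3, which forces k = 0. But k ≥ 1, so xy^2z ∉ L.
This is a contradiction; hence L is not regular.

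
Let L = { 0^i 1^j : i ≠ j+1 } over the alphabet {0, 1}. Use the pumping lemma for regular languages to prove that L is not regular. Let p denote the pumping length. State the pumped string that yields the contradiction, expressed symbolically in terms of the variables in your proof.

Assume L is regular; let p be its pumping constant.
Choose w = 0^p 1^{p+p!-1}. Since p ≠ (p+p!-1)+1 = p+p!, w ∈ L; and |w| ≥ p.
The pumping lemma gives a decomposition w = xyz where |xy| ≤ p and |y| > 0.
The first p characters of w are 0's, so xy (and hence y) consists only of 0's. Write y = 0^k, 1 ≤ k ≤ p.
Since 1 ≤ k ≤ p, k divides p!; set t = 1 + p!/k. Then xy^t z has p + (p!/k)·k = p + p! copies of 0. Now the 0-count is p+p! and (1-count)+1 = (p+p!-1)+1 = p+p!, so i ≠ j+1 fails. So xy^t z = 0^{p+p!} 1^{p+p!-1} ∉ L.
This contradicts the pumping lemma, so L is not regular.

0^{p+p!} 1^{p+p!-1}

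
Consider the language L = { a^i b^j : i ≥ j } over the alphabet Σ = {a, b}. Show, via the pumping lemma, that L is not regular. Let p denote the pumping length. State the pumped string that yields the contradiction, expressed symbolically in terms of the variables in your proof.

a^{p-k} b^p

Assume L is regular. Let p be the pumping length given by the pumping lemma.
Choose w = a^p b^p ∈ L, with |w| = 2p ≥ p.
The pumping lemma gives a decomposition w = xyz where |xy| ≤ p and y is nonempty.
Since the first p symbols of w are all a's and |xy| ≤ p, y lies entirely in the leading a-block: y = a^k for some k with 1 ≤ k ≤ p.
Consider xy^0z = xz = a^{p-k} b^p. Since k ≥ 1, the a-count p-k is less than p, so i ≥ j fails; thus xz ∉ L.
This contradicts the pumping lemma, so L is not regular.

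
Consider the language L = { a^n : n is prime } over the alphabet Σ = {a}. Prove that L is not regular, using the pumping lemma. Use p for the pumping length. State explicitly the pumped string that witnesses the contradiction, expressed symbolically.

Toward a contradiction, assume L is regular with pumping length p.
Let q be a prime with q ≥ p+2 (infinitely many primes exist), and take w = a^q ∈ L with |w| = q ≥ p.
Write w = xyz as guaranteed by the lemma, with |xy| ≤ p and |y| ≥ 1.
Then y = a^k for some k with 1 ≤ k ≤ p.
Since 1 ≤ k ≤ p, |xz| = q-k. Pump with i = q+1: |xy^{q+1}z| = (q-k)+(q+1)k = q+qk = q(1+k), which is composite (both factors ≥ 2). So xy^{q+1}z = a^{q(1+k)} ∉ L.
This contradicts the pumping lemma, so L is not regular.

a^{q(1+k)}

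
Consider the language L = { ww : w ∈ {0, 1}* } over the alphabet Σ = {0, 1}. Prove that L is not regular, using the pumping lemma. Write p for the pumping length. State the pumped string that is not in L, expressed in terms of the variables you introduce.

Assume L is regular; let p be its pumping constant.
Take w = 0^p 1^p 0^p 1^p = uu where u = 0^p1^p; then w ∈ L and |w| = 4p ≥ p.
The pumping lemma gives a decomposition w = xyz where |xy| ≤ p and y is nonempty.
Because |xy| ≤ p and w begins with p copies of 0, we have y = 0^k with 1 ≤ k ≤ p.
Pump with i = 2: xy^2z = 0^{p+k} 1^p 0^p 1^p, of length 4p+k. Suppose this equals vv. The string starts with 0 and ends with 1, so v does too; thus the boundary between the two copies of v is a 1→0 transition. There is exactly one such transition, at position 2p+k, so |v| = 2p+k and |vv| = 4p+2k ≠ 4p+k since k ≥ 1. So xy^2z ∉ L.
This contradicts the pumping lemma, so L is not regular.

0^{p+k} 1^p 0^p 1^p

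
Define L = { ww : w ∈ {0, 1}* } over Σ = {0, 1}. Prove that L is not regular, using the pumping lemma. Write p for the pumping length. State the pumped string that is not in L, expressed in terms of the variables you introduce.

0^{p+k} 1^p 0^p 1^p

Suppose for contradiction that L is regular, and let p be the pumping length.
Take w = 0^p 1^p 0^p 1^p = uu where u = 0^p1^p; then w ∈ L and |w| = 4p ≥ p.
Write w = xyz as guaranteed by the lemma, with |xy| ≤ p and |y| ≥ 1.
Because |xy| ≤ p and w begins with p copies of 0, we have y = 0^k with 1 ≤ k ≤ p.
Pump with i = 2: xy^2z = 0^{p+k} 1^p 0^p 1^p, of length 4p+k. Suppose this equals vv. The string starts with 0 and ends with 1, so v does too; thus the boundary between the two copies of v is a 1→0 transition. There is exactly one such transition, at position 2p+k, so |v| = 2p+k and |vv| = 4p+2k ≠ 4p+k since k ≥ 1. So xy^2z ∉ L.
This is a contradiction; hence L is not regular.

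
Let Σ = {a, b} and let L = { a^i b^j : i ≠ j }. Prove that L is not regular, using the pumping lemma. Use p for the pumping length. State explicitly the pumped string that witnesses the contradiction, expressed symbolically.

a^{p+p!} b^{p+p!}

Toward a contradiction, assume L is regular with pumping length p.
Choose w = a^p b^{p+p!}. Since p ≠ p+p!, w ∈ L; and |w| ≥ p.
By the pumping lemma, w = xyz with |xy| ≤ p and |y| ≥ 1.
Because |xy| ≤ p and w begins with p copies of a, we have y = a^k with 1 ≤ k ≤ p.
Since 1 ≤ k ≤ p, k divides p!; set t = 1 + p!/k. Then xy^t z has p + (p!/k)·k = p + p! copies of a. Now the a-count equals the b-count, so i ≠ j fails. So xy^t z = a^{p+p!} b^{p+p!} ∉ L.
This contradicts the pumping lemma, so L is not regular.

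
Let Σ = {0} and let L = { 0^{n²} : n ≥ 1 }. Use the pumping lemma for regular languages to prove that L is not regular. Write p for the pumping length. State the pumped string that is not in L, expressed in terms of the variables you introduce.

Toward a contradiction, assume L is regular with pumping length p.
Take w = 0^{p²} ∈ L with |w| = p² ≥ p.
Write w = xyz as guaranteed by the lemma, with |xy| ≤ p and |y| > 0.
Then y = 0^k for some k with 1 ≤ k ≤ p.
Pump with i = 2: xy^2z = 0^{p²+k}. Since 1 ≤ k ≤ p, p² < p²+k ≤ p²+p < (p+1)², so p²+k lies strictly between consecutive squares and is not a perfect square. So xy^2z ∉ L.
This is a contradiction; hence L is not regular.

0^{p²+k}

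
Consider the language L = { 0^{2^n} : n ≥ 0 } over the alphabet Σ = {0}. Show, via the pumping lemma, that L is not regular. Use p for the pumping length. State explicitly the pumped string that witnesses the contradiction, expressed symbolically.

0^{2^p+k}

Assume L is regular; let p be its pumping constant.
Take w = 0^{2^p} ∈ L with |w| = 2^p ≥ p.
By the pumping lemma, w = xyz with |xy| ≤ p and |y| ≥ 1.
Then y = 0^k for some k with 1 ≤ k ≤ p.
Pump with i = 2: xy^2z = 0^{2^p+k}. Since 1 ≤ k ≤ p < 2^p, we have 2^p < 2^p+k < 2^{p+1}, so 2^p+k is not a power of 2. So xy^2z ∉ L.
This contradicts the pumping lemma, so L is not regular.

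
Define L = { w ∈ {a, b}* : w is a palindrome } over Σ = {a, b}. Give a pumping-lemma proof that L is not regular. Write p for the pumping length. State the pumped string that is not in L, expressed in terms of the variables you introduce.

Assume L is regular. Let p be the pumping length given by the pumping lemma.
Take w = a^p b a^p, a palindrome of length 2p+1 ≥ p.
The pumping lemma gives a decomposition w = xyz where |xy| ≤ p and y is nonempty.
The first p characters of w are a's, so xy (and hence y) consists only of a's. Write y = a^k, 1 ≤ k ≤ p.
Pump with i = 2: xy^2z = a^{p+k} b a^p. Its reverse is a^p b a^{p+k}, which differs from xy^2z since k ≥ 1. So xy^2z is not a palindrome and xy^2z ∉ L.
Contradiction. Therefore L is not regular.

a^{p+k} b a^p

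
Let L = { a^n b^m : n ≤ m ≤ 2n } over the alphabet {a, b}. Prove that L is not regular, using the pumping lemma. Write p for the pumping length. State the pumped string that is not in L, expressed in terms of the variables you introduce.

Toward a contradiction, assume L is regular with pumping length p.
Take w = a^p b^p ∈ L (since p ≤ p ≤ 2p), with |w| = 2p ≥ p.
By the pumping lemma, w = xyz with |xy| ≤ p and |y| > 0.
Because |xy| ≤ p and w begins with p copies of a, we have y = a^k with 1 ≤ k ≤ p.
Pump with i = 2: xy^2z = a^{p+k} b^p. Now n = p+k > p = m, so the condition n ≤ m fails. Thus xy^2z ∉ L.
This contradicts the pumping lemma, so L is not regular.

a^{p+k} b^p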